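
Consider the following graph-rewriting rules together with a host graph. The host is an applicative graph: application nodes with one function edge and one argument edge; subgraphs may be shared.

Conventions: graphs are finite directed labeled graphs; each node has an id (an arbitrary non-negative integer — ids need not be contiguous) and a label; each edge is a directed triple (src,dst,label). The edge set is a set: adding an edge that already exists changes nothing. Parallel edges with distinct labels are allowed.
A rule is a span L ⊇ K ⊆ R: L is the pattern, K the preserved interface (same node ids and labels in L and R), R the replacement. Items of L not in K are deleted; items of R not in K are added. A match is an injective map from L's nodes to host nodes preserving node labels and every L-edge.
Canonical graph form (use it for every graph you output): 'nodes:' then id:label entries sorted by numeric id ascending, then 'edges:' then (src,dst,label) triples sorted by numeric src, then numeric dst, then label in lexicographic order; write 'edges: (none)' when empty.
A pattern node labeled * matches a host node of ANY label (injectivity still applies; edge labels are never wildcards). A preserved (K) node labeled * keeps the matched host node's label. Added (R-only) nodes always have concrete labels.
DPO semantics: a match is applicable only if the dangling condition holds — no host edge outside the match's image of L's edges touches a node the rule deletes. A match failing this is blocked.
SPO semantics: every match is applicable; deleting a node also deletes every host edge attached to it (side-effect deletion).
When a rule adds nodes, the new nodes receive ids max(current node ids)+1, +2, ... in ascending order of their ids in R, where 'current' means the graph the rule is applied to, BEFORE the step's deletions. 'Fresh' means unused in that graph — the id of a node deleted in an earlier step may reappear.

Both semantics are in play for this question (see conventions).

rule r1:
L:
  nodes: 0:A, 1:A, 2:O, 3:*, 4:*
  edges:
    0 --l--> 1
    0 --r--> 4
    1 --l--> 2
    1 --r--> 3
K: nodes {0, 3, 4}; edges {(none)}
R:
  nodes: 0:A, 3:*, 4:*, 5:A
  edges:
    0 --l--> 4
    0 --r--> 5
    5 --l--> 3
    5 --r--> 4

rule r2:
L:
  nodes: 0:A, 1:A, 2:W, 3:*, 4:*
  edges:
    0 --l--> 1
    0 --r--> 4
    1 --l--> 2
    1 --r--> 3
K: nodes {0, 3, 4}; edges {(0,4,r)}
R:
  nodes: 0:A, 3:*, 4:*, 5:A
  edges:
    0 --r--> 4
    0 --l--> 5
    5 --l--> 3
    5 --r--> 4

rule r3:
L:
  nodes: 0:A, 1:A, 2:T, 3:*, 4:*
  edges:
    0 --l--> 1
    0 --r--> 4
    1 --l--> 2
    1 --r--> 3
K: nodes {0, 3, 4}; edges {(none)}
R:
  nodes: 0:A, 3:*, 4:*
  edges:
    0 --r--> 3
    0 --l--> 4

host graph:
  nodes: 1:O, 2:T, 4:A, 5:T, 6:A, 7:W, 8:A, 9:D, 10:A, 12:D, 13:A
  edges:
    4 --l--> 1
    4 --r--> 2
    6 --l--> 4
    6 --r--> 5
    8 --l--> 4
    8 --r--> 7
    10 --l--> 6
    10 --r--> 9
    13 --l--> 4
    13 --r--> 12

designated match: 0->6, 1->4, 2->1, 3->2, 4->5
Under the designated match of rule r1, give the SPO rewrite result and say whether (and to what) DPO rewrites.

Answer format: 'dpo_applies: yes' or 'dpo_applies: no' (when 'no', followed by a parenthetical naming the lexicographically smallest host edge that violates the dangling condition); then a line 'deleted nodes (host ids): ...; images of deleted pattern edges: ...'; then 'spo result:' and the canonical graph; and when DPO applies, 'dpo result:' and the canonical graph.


dpo_applies: no
(the rule deletes node 4, which keeps host edge (8,4,l) outside the match image — the dangling condition fails, DPO blocks; SPO proceeds and side-deletes such edges)
deleted nodes (host ids): 1, 4; images of deleted pattern edges: (4,1,l); (4,2,r); (6,4,l); (6,5,r)
spo result:
nodes: 2:T, 5:T, 6:A, 7:W, 8:A, 9:D, 10:A, 12:D, 13:A, 14:A
edges: (6,5,l); (6,14,r); (8,7,r); (10,6,l); (10,9,r); (13,12,r); (14,2,l); (14,5,r)


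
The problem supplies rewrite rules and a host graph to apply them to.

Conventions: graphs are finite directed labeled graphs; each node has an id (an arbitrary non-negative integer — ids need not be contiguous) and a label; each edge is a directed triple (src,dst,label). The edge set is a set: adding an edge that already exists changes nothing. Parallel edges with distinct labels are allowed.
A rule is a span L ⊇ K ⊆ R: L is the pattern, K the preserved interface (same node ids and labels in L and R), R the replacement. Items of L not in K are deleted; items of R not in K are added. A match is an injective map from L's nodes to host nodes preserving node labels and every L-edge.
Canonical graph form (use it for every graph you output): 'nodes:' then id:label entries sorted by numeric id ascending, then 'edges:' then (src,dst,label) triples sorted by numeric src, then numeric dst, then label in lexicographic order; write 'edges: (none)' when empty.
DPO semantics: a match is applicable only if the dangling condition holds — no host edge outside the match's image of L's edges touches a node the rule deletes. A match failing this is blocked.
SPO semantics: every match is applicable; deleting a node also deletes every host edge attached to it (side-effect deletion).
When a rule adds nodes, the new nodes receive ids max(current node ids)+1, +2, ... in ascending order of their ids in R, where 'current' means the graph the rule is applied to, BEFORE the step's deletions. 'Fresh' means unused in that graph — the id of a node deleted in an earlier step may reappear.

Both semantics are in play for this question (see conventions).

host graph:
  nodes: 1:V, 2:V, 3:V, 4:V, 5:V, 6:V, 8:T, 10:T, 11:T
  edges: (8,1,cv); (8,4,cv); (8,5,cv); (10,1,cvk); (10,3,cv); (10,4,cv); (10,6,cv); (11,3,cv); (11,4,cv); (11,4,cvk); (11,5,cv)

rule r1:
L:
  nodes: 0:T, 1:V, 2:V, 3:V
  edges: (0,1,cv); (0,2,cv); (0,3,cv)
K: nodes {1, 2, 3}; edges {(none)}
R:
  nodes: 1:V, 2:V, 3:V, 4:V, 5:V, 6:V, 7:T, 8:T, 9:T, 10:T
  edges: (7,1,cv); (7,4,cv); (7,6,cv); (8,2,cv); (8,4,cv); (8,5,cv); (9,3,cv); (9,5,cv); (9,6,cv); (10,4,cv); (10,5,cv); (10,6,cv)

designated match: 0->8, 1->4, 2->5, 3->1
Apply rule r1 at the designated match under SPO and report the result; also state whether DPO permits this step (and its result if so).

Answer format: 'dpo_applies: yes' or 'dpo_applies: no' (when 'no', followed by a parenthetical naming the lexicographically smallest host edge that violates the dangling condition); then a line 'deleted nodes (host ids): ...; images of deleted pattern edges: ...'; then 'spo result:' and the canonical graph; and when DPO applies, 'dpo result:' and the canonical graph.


dpo_applies: yes
deleted nodes (host ids): 8; images of deleted pattern edges: (8,1,cv); (8,4,cv); (8,5,cv)
spo result:
nodes: 1:V, 2:V, 3:V, 4:V, 5:V, 6:V, 10:T, 11:T, 12:V, 13:V, 14:V, 15:T, 16:T, 17:T, 18:T
edges: (10,1,cvk); (10,3,cv); (10,4,cv); (10,6,cv); (11,3,cv); (11,4,cv); (11,4,cvk); (11,5,cv); (15,4,cv); (15,12,cv); (15,14,cv); (16,5,cv); (16,12,cv); (16,13,cv); (17,1,cv); (17,13,cv); (17,14,cv); (18,12,cv); (18,13,cv); (18,14,cv)
dpo result:
nodes: 1:V, 2:V, 3:V, 4:V, 5:V, 6:V, 10:T, 11:T, 12:V, 13:V, 14:V, 15:T, 16:T, 17:T, 18:T
edges: (10,1,cvk); (10,3,cv); (10,4,cv); (10,6,cv); (11,3,cv); (11,4,cv); (11,4,cvk); (11,5,cv); (15,4,cv); (15,12,cv); (15,14,cv); (16,5,cv); (16,12,cv); (16,13,cv); (17,1,cv); (17,13,cv); (17,14,cv); (18,12,cv); (18,13,cv); (18,14,cv)


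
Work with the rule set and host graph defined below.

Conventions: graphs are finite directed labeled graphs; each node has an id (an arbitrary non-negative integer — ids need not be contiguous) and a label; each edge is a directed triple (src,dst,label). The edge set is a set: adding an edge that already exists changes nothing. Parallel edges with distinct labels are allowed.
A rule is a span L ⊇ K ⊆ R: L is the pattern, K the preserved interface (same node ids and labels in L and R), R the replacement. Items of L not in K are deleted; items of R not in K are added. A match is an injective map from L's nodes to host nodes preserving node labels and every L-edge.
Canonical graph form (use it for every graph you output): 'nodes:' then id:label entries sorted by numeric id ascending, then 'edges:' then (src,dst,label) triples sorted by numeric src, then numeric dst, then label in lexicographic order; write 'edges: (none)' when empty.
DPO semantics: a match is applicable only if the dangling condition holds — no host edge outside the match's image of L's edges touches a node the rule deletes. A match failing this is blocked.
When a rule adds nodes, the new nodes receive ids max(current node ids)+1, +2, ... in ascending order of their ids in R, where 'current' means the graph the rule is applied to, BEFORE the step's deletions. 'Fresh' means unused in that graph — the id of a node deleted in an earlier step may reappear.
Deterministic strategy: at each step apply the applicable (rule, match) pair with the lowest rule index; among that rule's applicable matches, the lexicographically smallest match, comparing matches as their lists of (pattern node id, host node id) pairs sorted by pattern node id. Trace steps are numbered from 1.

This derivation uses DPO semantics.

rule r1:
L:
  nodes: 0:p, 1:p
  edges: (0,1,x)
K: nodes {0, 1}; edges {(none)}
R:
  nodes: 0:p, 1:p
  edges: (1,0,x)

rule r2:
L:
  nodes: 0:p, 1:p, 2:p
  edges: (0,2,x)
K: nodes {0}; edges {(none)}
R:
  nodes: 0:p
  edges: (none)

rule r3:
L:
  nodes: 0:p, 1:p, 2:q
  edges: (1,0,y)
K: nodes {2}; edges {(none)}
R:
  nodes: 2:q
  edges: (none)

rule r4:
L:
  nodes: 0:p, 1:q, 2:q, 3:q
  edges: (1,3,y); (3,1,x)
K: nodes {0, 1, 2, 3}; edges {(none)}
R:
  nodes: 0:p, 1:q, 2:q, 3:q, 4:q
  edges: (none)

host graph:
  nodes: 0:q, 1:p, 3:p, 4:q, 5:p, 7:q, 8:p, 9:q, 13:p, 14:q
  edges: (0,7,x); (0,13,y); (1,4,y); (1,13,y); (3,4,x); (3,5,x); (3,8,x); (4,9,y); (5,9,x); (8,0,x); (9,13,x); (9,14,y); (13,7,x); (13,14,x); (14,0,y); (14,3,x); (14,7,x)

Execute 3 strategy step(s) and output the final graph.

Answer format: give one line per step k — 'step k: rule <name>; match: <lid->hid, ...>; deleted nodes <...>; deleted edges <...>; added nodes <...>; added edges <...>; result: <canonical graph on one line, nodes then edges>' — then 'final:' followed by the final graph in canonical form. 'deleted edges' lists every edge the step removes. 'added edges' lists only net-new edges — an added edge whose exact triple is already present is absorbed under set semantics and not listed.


step 1: rule r1; match: 0->3, 1->5; deleted nodes (none); deleted edges (3,5,x); added nodes (none); added edges (5,3,x); result: nodes: 0:q, 1:p, 3:p, 4:q, 5:p, 7:q, 8:p, 9:q, 13:p, 14:q edges: (0,7,x); (0,13,y); (1,4,y); (1,13,y); (3,4,x); (3,8,x); (4,9,y); (5,3,x); (5,9,x); (8,0,x); (9,13,x); (9,14,y); (13,7,x); (13,14,x); (14,0,y); (14,3,x); (14,7,x)
step 2: rule r1; match: 0->3, 1->8; deleted nodes (none); deleted edges (3,8,x); added nodes (none); added edges (8,3,x); result: nodes: 0:q, 1:p, 3:p, 4:q, 5:p, 7:q, 8:p, 9:q, 13:p, 14:q edges: (0,7,x); (0,13,y); (1,4,y); (1,13,y); (3,4,x); (4,9,y); (5,3,x); (5,9,x); (8,0,x); (8,3,x); (9,13,x); (9,14,y); (13,7,x); (13,14,x); (14,0,y); (14,3,x); (14,7,x)
step 3: rule r1; match: 0->5, 1->3; deleted nodes (none); deleted edges (5,3,x); added nodes (none); added edges (3,5,x); result: nodes: 0:q, 1:p, 3:p, 4:q, 5:p, 7:q, 8:p, 9:q, 13:p, 14:q edges: (0,7,x); (0,13,y); (1,4,y); (1,13,y); (3,4,x); (3,5,x); (4,9,y); (5,9,x); (8,0,x); (8,3,x); (9,13,x); (9,14,y); (13,7,x); (13,14,x); (14,0,y); (14,3,x); (14,7,x)
final:
nodes: 0:q, 1:p, 3:p, 4:q, 5:p, 7:q, 8:p, 9:q, 13:p, 14:q
edges: (0,7,x); (0,13,y); (1,4,y); (1,13,y); (3,4,x); (3,5,x); (4,9,y); (5,9,x); (8,0,x); (8,3,x); (9,13,x); (9,14,y); (13,7,x); (13,14,x); (14,0,y); (14,3,x); (14,7,x)


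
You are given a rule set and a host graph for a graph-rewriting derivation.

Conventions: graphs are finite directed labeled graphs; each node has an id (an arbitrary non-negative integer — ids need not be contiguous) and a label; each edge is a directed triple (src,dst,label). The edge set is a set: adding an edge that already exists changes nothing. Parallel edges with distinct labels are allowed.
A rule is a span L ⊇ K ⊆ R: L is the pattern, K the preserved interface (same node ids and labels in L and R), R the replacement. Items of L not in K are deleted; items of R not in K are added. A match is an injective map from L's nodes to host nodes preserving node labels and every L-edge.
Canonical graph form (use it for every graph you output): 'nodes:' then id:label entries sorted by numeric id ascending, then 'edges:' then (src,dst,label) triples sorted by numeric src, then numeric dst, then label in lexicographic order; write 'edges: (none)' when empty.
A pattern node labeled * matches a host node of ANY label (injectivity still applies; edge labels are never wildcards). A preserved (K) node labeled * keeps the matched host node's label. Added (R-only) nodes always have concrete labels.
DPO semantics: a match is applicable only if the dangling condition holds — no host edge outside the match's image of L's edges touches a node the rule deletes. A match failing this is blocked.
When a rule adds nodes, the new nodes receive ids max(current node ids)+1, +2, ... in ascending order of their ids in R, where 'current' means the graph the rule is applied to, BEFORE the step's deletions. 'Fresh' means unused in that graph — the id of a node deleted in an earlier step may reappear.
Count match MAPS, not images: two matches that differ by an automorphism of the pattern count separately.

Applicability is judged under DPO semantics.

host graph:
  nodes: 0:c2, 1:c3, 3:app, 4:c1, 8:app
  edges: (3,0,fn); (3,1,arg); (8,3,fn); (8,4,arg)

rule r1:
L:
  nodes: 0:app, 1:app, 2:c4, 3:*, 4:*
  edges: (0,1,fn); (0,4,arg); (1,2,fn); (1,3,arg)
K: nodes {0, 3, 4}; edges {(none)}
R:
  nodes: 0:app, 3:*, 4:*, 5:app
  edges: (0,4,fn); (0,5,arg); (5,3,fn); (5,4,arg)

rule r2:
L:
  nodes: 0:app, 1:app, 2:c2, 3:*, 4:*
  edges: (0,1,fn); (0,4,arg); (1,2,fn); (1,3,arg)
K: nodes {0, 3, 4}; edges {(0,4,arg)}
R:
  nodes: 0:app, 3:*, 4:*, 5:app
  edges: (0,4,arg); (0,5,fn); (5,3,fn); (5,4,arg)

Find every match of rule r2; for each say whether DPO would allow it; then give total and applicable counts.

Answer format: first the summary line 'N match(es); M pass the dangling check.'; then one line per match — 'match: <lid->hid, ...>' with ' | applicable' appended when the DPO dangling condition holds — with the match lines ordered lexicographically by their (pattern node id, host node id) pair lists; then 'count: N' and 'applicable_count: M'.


1 match(es); 1 pass the dangling check.
match: 0->8, 1->3, 2->0, 3->1, 4->4 | applicable
count: 1
applicable_count: 1


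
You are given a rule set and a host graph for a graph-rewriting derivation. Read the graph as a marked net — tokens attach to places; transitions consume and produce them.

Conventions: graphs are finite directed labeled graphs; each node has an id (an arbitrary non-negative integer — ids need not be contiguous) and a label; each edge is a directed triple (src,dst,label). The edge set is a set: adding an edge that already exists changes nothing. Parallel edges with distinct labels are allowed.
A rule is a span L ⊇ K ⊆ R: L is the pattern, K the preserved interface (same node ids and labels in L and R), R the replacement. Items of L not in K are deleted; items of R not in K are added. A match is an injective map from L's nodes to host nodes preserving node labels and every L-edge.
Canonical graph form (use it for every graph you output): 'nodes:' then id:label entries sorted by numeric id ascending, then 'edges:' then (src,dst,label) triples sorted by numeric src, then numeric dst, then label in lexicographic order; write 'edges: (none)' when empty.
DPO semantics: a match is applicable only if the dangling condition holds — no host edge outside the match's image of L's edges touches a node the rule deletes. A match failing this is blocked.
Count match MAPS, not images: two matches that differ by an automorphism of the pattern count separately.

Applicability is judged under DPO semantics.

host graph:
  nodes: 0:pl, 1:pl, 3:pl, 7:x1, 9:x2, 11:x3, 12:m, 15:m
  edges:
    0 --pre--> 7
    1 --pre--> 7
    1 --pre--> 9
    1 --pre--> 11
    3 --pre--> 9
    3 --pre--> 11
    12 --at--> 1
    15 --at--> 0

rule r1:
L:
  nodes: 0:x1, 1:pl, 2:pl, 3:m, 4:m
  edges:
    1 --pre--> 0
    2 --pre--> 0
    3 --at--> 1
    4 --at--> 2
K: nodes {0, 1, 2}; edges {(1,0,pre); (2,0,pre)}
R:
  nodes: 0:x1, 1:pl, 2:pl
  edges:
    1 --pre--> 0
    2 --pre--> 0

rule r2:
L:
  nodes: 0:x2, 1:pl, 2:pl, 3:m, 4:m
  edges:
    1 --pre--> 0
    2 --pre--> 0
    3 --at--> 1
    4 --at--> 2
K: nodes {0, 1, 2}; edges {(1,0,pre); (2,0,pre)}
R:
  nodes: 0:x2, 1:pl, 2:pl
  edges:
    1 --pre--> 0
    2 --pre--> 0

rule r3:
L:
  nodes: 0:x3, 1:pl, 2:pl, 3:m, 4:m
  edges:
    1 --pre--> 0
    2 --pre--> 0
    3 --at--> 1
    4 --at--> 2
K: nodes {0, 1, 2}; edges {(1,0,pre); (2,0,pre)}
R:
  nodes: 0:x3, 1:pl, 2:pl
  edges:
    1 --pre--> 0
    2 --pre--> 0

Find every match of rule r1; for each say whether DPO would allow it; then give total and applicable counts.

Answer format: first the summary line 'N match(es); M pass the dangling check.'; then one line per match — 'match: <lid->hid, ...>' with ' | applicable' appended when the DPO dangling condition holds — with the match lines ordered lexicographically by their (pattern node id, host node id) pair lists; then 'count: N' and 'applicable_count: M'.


2 match(es); 2 pass the dangling check.
match: 0->7, 1->0, 2->1, 3->15, 4->12 | applicable
match: 0->7, 1->1, 2->0, 3->12, 4->15 | applicable
count: 2
applicable_count: 2


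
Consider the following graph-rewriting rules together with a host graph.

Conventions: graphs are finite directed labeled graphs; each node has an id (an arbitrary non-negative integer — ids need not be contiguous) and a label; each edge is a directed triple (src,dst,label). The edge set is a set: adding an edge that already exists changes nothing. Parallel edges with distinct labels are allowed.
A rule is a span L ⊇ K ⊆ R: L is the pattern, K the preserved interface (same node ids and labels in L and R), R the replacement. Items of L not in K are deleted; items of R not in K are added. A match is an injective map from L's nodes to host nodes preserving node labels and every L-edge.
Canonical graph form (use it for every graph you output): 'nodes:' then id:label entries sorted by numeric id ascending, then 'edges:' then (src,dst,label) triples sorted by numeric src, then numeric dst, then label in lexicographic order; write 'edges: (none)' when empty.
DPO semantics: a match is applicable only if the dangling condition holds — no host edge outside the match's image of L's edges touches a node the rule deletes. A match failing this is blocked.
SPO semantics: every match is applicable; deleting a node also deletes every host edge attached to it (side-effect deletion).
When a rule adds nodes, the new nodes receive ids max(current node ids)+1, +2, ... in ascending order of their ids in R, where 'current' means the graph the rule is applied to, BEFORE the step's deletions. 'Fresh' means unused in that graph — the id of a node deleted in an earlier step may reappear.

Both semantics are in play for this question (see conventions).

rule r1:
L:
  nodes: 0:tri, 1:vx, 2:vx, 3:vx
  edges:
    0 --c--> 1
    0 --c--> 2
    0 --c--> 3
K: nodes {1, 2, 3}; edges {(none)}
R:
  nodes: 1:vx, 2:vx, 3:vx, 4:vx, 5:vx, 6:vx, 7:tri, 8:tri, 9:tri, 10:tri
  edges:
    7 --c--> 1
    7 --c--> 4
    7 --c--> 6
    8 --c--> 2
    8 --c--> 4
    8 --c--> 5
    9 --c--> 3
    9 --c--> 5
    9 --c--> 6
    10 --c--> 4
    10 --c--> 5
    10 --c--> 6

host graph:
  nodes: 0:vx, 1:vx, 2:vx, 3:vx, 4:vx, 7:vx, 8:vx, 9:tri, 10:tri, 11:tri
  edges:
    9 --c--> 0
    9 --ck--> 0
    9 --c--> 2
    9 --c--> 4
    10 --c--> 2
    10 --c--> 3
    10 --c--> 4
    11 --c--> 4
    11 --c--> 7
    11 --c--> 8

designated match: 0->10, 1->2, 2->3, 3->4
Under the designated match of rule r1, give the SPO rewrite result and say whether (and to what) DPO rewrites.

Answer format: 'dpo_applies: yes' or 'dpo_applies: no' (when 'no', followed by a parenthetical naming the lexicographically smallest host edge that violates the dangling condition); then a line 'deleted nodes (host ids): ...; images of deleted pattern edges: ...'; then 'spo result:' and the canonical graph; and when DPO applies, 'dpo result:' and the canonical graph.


dpo_applies: yes
deleted nodes (host ids): 10; images of deleted pattern edges: (10,2,c); (10,3,c); (10,4,c)
spo result:
nodes: 0:vx, 1:vx, 2:vx, 3:vx, 4:vx, 7:vx, 8:vx, 9:tri, 11:tri, 12:vx, 13:vx, 14:vx, 15:tri, 16:tri, 17:tri, 18:tri
edges: (9,0,c); (9,0,ck); (9,2,c); (9,4,c); (11,4,c); (11,7,c); (11,8,c); (15,2,c); (15,12,c); (15,14,c); (16,3,c); (16,12,c); (16,13,c); (17,4,c); (17,13,c); (17,14,c); (18,12,c); (18,13,c); (18,14,c)
dpo result:
nodes: 0:vx, 1:vx, 2:vx, 3:vx, 4:vx, 7:vx, 8:vx, 9:tri, 11:tri, 12:vx, 13:vx, 14:vx, 15:tri, 16:tri, 17:tri, 18:tri
edges: (9,0,c); (9,0,ck); (9,2,c); (9,4,c); (11,4,c); (11,7,c); (11,8,c); (15,2,c); (15,12,c); (15,14,c); (16,3,c); (16,12,c); (16,13,c); (17,4,c); (17,13,c); (17,14,c); (18,12,c); (18,13,c); (18,14,c)


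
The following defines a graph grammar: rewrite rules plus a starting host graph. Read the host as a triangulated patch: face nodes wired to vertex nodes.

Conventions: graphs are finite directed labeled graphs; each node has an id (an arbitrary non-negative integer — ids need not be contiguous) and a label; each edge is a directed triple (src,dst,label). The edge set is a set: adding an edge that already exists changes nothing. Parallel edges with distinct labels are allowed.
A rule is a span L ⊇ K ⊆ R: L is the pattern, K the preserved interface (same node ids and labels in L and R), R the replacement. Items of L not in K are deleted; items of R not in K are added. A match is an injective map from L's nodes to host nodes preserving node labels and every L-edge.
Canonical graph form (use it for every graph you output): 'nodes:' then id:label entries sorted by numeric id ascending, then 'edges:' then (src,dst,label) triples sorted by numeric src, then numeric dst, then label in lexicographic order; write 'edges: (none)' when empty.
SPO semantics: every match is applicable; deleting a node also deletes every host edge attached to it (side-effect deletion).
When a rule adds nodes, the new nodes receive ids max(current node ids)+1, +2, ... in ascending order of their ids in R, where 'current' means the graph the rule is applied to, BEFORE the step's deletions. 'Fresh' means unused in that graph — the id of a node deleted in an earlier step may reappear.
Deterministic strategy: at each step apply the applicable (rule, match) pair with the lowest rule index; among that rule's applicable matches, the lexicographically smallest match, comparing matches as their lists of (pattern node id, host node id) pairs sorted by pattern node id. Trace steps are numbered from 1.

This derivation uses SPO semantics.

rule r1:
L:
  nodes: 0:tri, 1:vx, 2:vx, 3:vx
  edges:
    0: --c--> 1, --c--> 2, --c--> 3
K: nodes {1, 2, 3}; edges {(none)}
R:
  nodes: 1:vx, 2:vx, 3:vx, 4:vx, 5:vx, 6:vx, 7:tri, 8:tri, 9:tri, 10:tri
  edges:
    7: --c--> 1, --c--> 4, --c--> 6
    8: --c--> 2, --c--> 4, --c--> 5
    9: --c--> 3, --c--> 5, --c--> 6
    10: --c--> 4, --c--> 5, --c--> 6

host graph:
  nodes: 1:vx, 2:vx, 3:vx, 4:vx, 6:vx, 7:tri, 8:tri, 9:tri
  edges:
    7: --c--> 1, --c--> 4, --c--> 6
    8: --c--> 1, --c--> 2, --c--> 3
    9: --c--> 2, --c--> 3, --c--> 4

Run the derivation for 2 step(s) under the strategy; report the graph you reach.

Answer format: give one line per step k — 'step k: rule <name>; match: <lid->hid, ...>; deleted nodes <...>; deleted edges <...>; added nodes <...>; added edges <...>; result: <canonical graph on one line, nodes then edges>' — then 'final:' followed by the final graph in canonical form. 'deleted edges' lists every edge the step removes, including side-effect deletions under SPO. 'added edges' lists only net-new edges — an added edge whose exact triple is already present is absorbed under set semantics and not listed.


step 1: rule r1; match: 0->7, 1->1, 2->4, 3->6; deleted nodes 7; deleted edges (7,1,c); (7,4,c); (7,6,c); added nodes 10, 11, 12, 13, 14, 15, 16; added edges (13,1,c); (13,10,c); (13,12,c); (14,4,c); (14,10,c); (14,11,c); (15,6,c); (15,11,c); (15,12,c); (16,10,c); (16,11,c); (16,12,c); result: nodes: 1:vx, 2:vx, 3:vx, 4:vx, 6:vx, 8:tri, 9:tri, 10:vx, 11:vx, 12:vx, 13:tri, 14:tri, 15:tri, 16:tri edges: (8,1,c); (8,2,c); (8,3,c); (9,2,c); (9,3,c); (9,4,c); (13,1,c); (13,10,c); (13,12,c); (14,4,c); (14,10,c); (14,11,c); (15,6,c); (15,11,c); (15,12,c); (16,10,c); (16,11,c); (16,12,c)
step 2: rule r1; match: 0->8, 1->1, 2->2, 3->3; deleted nodes 8; deleted edges (8,1,c); (8,2,c); (8,3,c); added nodes 17, 18, 19, 20, 21, 22, 23; added edges (20,1,c); (20,17,c); (20,19,c); (21,2,c); (21,17,c); (21,18,c); (22,3,c); (22,18,c); (22,19,c); (23,17,c); (23,18,c); (23,19,c); result: nodes: 1:vx, 2:vx, 3:vx, 4:vx, 6:vx, 9:tri, 10:vx, 11:vx, 12:vx, 13:tri, 14:tri, 15:tri, 16:tri, 17:vx, 18:vx, 19:vx, 20:tri, 21:tri, 22:tri, 23:tri edges: (9,2,c); (9,3,c); (9,4,c); (13,1,c); (13,10,c); (13,12,c); (14,4,c); (14,10,c); (14,11,c); (15,6,c); (15,11,c); (15,12,c); (16,10,c); (16,11,c); (16,12,c); (20,1,c); (20,17,c); (20,19,c); (21,2,c); (21,17,c); (21,18,c); (22,3,c); (22,18,c); (22,19,c); (23,17,c); (23,18,c); (23,19,c)
final:
nodes: 1:vx, 2:vx, 3:vx, 4:vx, 6:vx, 9:tri, 10:vx, 11:vx, 12:vx, 13:tri, 14:tri, 15:tri, 16:tri, 17:vx, 18:vx, 19:vx, 20:tri, 21:tri, 22:tri, 23:tri
edges: (9,2,c); (9,3,c); (9,4,c); (13,1,c); (13,10,c); (13,12,c); (14,4,c); (14,10,c); (14,11,c); (15,6,c); (15,11,c); (15,12,c); (16,10,c); (16,11,c); (16,12,c); (20,1,c); (20,17,c); (20,19,c); (21,2,c); (21,17,c); (21,18,c); (22,3,c); (22,18,c); (22,19,c); (23,17,c); (23,18,c); (23,19,c)


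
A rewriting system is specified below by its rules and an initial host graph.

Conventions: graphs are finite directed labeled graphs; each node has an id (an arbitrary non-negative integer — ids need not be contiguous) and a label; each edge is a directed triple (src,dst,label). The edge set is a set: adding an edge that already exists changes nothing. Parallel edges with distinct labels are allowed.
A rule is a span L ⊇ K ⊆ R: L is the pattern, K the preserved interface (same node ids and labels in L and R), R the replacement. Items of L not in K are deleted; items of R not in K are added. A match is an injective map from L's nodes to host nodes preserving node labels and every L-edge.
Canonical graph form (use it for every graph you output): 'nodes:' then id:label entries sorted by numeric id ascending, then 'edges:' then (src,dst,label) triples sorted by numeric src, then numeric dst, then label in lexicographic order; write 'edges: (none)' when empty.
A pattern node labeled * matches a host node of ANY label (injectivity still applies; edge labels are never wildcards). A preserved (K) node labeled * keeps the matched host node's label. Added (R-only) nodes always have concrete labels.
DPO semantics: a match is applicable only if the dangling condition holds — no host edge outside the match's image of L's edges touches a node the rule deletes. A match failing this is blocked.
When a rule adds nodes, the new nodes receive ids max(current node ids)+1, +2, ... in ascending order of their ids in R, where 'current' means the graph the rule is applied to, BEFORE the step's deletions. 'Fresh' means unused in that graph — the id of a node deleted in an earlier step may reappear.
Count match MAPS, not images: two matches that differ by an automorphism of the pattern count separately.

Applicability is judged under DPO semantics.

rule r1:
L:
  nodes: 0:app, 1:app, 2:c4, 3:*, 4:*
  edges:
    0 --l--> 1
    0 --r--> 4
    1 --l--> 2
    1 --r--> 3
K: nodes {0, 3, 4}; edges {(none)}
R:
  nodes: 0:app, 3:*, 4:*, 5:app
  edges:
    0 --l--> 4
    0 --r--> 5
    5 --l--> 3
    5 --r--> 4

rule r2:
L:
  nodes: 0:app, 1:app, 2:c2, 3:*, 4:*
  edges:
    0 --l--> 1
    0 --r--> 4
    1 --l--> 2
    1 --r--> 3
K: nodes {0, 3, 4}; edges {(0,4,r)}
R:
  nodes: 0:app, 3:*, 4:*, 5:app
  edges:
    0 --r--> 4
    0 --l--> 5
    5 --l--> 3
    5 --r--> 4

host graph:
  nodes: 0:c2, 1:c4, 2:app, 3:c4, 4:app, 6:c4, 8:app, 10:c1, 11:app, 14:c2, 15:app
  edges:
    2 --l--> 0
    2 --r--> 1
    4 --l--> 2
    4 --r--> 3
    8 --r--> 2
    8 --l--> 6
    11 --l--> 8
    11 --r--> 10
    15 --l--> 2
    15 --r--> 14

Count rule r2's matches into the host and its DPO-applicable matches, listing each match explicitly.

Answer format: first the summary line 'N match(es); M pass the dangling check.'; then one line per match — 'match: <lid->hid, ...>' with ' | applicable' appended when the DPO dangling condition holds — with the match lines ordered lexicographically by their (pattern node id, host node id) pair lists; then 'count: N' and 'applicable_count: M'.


2 match(es); 0 pass the dangling check.
match: 0->4, 1->2, 2->0, 3->1, 4->3
match: 0->15, 1->2, 2->0, 3->1, 4->14
count: 2
applicable_count: 0


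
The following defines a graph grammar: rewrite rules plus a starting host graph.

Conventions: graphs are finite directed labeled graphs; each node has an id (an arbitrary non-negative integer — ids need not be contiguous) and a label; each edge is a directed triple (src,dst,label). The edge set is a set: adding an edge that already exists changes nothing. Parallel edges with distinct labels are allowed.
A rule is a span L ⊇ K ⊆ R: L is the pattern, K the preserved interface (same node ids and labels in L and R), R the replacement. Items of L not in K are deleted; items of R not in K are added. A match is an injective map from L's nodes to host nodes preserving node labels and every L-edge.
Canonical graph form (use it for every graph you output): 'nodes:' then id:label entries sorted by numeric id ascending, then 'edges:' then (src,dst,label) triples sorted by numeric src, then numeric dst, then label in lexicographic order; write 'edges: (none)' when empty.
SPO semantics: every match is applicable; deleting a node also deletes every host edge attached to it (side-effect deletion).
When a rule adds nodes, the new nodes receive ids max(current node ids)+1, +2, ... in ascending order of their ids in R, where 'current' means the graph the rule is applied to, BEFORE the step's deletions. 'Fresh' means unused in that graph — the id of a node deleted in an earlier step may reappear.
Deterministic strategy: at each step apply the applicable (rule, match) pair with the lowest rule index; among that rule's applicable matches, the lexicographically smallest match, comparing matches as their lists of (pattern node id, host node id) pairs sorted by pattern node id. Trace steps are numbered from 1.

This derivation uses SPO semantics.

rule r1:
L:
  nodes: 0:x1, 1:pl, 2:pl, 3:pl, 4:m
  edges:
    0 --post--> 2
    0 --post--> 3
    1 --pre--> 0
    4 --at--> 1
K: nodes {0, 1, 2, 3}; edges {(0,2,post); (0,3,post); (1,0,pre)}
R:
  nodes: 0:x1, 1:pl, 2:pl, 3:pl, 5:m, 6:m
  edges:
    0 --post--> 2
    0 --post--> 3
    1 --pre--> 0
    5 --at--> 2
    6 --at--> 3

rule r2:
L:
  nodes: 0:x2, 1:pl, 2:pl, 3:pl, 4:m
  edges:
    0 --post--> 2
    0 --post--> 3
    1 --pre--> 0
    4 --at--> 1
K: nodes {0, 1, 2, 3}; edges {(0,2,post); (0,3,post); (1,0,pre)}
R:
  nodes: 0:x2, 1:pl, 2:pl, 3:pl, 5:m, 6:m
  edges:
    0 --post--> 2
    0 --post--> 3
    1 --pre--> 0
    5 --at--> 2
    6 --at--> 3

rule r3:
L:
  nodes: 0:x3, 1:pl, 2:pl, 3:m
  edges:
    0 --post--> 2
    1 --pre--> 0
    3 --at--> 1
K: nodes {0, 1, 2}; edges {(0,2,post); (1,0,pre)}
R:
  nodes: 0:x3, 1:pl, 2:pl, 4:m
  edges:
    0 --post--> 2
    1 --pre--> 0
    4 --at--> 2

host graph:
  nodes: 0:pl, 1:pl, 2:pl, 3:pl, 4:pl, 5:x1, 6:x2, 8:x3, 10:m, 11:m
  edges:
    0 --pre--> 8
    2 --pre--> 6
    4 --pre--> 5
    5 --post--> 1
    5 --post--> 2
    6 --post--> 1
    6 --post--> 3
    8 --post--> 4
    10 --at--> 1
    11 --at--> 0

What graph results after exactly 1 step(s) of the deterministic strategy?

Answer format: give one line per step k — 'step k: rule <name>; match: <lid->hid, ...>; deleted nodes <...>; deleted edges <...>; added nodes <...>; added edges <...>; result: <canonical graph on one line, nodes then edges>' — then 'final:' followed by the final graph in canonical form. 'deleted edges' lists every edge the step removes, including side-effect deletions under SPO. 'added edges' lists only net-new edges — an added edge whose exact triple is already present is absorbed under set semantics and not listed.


step 1: rule r3; match: 0->8, 1->0, 2->4, 3->11; deleted nodes 11; deleted edges (11,0,at); added nodes 12; added edges (12,4,at); result: nodes: 0:pl, 1:pl, 2:pl, 3:pl, 4:pl, 5:x1, 6:x2, 8:x3, 10:m, 12:m edges: (0,8,pre); (2,6,pre); (4,5,pre); (5,1,post); (5,2,post); (6,1,post); (6,3,post); (8,4,post); (10,1,at); (12,4,at)
final:
nodes: 0:pl, 1:pl, 2:pl, 3:pl, 4:pl, 5:x1, 6:x2, 8:x3, 10:m, 12:m
edges: (0,8,pre); (2,6,pre); (4,5,pre); (5,1,post); (5,2,post); (6,1,post); (6,3,post); (8,4,post); (10,1,at); (12,4,at)


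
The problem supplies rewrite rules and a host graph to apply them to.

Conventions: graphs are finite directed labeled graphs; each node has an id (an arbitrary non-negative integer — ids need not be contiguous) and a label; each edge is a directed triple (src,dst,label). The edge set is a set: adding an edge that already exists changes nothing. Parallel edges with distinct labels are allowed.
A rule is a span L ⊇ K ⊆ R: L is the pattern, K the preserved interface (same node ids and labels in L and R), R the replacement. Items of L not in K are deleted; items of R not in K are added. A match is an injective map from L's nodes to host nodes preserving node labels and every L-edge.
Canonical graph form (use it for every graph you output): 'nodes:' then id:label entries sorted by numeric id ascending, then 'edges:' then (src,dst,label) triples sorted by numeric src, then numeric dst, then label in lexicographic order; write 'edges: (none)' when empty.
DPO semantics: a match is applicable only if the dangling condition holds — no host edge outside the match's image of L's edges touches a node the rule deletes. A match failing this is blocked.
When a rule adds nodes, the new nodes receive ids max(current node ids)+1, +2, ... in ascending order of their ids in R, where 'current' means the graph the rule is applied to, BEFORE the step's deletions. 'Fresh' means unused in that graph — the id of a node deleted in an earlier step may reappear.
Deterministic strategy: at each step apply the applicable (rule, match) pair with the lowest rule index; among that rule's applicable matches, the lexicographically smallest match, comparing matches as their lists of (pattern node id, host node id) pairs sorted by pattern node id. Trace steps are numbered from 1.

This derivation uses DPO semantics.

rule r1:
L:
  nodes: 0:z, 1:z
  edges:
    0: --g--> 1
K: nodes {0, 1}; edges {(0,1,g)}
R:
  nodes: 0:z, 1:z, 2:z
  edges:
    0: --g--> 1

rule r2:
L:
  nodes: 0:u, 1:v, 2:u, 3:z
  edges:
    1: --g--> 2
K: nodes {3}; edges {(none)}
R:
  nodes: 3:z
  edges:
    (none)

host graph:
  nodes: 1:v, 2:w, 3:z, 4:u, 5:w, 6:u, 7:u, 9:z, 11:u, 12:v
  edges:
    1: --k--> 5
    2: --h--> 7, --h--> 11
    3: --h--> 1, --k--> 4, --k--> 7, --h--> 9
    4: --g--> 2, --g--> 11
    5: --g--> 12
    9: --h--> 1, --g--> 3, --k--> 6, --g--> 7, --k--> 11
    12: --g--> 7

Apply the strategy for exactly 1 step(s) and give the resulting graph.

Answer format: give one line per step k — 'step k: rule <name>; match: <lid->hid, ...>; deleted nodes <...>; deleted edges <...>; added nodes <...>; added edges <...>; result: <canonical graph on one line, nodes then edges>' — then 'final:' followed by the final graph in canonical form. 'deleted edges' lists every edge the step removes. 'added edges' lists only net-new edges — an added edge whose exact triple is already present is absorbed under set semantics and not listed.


step 1: rule r1; match: 0->9, 1->3; deleted nodes (none); deleted edges (none); added nodes 13; added edges (none); result: nodes: 1:v, 2:w, 3:z, 4:u, 5:w, 6:u, 7:u, 9:z, 11:u, 12:v, 13:z edges: (1,5,k); (2,7,h); (2,11,h); (3,1,h); (3,4,k); (3,7,k); (3,9,h); (4,2,g); (4,11,g); (5,12,g); (9,1,h); (9,3,g); (9,6,k); (9,7,g); (9,11,k); (12,7,g)
final:
nodes: 1:v, 2:w, 3:z, 4:u, 5:w, 6:u, 7:u, 9:z, 11:u, 12:v, 13:z
edges: (1,5,k); (2,7,h); (2,11,h); (3,1,h); (3,4,k); (3,7,k); (3,9,h); (4,2,g); (4,11,g); (5,12,g); (9,1,h); (9,3,g); (9,6,k); (9,7,g); (9,11,k); (12,7,g)


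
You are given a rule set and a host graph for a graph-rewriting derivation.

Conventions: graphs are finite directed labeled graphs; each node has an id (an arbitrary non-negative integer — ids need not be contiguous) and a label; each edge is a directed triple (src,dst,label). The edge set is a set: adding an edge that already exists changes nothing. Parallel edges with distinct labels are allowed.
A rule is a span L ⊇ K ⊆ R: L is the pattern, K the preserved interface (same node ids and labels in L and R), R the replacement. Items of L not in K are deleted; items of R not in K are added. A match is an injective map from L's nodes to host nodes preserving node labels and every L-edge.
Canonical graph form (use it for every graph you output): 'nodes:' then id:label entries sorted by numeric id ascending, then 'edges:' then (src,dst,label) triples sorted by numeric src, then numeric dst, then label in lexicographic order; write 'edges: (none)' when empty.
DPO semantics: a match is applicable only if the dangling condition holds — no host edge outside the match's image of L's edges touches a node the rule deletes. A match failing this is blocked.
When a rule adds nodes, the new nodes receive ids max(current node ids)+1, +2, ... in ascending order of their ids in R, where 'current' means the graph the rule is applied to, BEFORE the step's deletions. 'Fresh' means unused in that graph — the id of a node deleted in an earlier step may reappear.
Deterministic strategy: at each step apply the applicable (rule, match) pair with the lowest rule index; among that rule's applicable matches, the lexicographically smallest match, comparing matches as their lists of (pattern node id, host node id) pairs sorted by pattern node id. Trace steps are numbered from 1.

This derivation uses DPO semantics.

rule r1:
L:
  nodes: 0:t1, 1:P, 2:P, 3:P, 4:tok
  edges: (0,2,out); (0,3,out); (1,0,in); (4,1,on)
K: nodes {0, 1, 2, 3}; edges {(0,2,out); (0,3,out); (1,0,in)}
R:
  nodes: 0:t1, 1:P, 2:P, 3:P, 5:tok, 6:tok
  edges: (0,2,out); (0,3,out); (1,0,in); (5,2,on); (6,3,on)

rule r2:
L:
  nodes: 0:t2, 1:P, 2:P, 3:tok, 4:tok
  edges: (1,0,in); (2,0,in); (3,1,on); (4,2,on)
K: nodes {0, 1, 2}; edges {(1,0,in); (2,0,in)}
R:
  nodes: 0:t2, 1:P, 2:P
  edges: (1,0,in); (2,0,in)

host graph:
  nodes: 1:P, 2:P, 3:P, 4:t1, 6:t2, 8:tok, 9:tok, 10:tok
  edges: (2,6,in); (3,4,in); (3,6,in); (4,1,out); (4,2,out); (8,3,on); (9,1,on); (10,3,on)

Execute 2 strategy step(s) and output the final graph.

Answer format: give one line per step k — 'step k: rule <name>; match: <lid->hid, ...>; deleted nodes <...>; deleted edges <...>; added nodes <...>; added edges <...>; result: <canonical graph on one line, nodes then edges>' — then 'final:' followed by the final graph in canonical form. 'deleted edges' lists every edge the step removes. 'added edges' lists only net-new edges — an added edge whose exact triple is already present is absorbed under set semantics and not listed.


step 1: rule r1; match: 0->4, 1->3, 2->1, 3->2, 4->8; deleted nodes 8; deleted edges (8,3,on); added nodes 11, 12; added edges (11,1,on); (12,2,on); result: nodes: 1:P, 2:P, 3:P, 4:t1, 6:t2, 9:tok, 10:tok, 11:tok, 12:tok edges: (2,6,in); (3,4,in); (3,6,in); (4,1,out); (4,2,out); (9,1,on); (10,3,on); (11,1,on); (12,2,on)
step 2: rule r1; match: 0->4, 1->3, 2->1, 3->2, 4->10; deleted nodes 10; deleted edges (10,3,on); added nodes 13, 14; added edges (13,1,on); (14,2,on); result: nodes: 1:P, 2:P, 3:P, 4:t1, 6:t2, 9:tok, 11:tok, 12:tok, 13:tok, 14:tok edges: (2,6,in); (3,4,in); (3,6,in); (4,1,out); (4,2,out); (9,1,on); (11,1,on); (12,2,on); (13,1,on); (14,2,on)
final:
nodes: 1:P, 2:P, 3:P, 4:t1, 6:t2, 9:tok, 11:tok, 12:tok, 13:tok, 14:tok
edges: (2,6,in); (3,4,in); (3,6,in); (4,1,out); (4,2,out); (9,1,on); (11,1,on); (12,2,on); (13,1,on); (14,2,on)
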